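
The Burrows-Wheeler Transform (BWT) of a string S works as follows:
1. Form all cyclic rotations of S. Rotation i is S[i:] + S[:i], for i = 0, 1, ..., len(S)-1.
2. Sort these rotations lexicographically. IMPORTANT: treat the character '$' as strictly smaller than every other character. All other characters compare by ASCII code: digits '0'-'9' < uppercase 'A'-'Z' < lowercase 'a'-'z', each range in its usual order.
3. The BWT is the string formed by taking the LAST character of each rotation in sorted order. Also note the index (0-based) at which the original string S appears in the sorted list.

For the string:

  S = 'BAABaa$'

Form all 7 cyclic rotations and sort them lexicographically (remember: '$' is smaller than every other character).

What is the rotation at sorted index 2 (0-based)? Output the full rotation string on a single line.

All 7 rotations (rotation i = S[i:]+S[:i]):
  rot[0] = BAABaa$
  rot[1] = AABaa$B
  rot[2] = ABaa$BA
  rot[3] = Baa$BAA
  rot[4] = aa$BAAB
  rot[5] = a$BAABa
  rot[6] = $BAABaa
Sorted (with $ < everything):
  sorted[0] = $BAABaa
  sorted[1] = AABaa$B
  sorted[2] = ABaa$BA
  sorted[3] = BAABaa$
  sorted[4] = Baa$BAA
  sorted[5] = a$BAABa
  sorted[6] = aa$BAAB
sorted[2] = ABaa$BA

Answer: ABaa$BA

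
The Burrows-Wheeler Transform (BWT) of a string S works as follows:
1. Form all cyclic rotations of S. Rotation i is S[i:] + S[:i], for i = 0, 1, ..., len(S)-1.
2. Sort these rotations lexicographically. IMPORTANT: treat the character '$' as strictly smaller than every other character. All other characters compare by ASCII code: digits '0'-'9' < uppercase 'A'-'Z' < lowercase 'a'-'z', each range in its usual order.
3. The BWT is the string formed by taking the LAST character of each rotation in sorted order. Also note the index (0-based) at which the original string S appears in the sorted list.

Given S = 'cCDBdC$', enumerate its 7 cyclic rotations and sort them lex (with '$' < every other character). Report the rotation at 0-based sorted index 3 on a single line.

All 7 rotations (rotation i = S[i:]+S[:i]):
  rot[0] = cCDBdC$
  rot[1] = CDBdC$c
  rot[2] = DBdC$cC
  rot[3] = BdC$cCD
  rot[4] = dC$cCDB
  rot[5] = C$cCDBd
  rot[6] = $cCDBdC
Sorted (with $ < everything):
  sorted[0] = $cCDBdC
  sorted[1] = BdC$cCD
  sorted[2] = C$cCDBd
  sorted[3] = CDBdC$c
  sorted[4] = DBdC$cC
  sorted[5] = cCDBdC$
  sorted[6] = dC$cCDB
sorted[3] = CDBdC$c

Answer: CDBdC$c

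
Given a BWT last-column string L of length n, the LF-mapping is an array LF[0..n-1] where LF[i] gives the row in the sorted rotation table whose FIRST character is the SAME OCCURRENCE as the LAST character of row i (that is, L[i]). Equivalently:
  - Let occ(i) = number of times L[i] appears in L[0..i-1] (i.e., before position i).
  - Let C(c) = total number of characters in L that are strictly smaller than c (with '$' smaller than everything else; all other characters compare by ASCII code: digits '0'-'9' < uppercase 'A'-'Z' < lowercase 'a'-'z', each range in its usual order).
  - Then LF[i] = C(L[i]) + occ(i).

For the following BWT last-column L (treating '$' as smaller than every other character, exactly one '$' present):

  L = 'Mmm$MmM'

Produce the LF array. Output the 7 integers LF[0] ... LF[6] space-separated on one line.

Char counts: '$':1, 'M':3, 'm':3
C (first-col start): C('$')=0, C('M')=1, C('m')=4
L[0]='M': occ=0, LF[0]=C('M')+0=1+0=1
L[1]='m': occ=0, LF[1]=C('m')+0=4+0=4
L[2]='m': occ=1, LF[2]=C('m')+1=4+1=5
L[3]='$': occ=0, LF[3]=C('$')+0=0+0=0
L[4]='M': occ=1, LF[4]=C('M')+1=1+1=2
L[5]='m': occ=2, LF[5]=C('m')+2=4+2=6
L[6]='M': occ=2, LF[6]=C('M')+2=1+2=3

Answer: 1 4 5 0 2 6 3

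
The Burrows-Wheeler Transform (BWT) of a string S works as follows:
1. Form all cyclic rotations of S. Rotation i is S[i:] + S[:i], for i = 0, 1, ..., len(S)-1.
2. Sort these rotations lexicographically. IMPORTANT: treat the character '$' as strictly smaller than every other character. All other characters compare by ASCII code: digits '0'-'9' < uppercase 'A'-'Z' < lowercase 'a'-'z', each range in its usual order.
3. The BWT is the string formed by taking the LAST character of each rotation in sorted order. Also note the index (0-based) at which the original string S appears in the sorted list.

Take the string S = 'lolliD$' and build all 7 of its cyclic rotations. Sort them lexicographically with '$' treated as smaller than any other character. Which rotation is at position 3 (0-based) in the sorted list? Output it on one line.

Answer: liD$lol

Derivation:
All 7 rotations (rotation i = S[i:]+S[:i]):
  rot[0] = lolliD$
  rot[1] = olliD$l
  rot[2] = lliD$lo
  rot[3] = liD$lol
  rot[4] = iD$loll
  rot[5] = D$lolli
  rot[6] = $lolliD
Sorted (with $ < everything):
  sorted[0] = $lolliD
  sorted[1] = D$lolli
  sorted[2] = iD$loll
  sorted[3] = liD$lol
  sorted[4] = lliD$lo
  sorted[5] = lolliD$
  sorted[6] = olliD$l
sorted[3] = liD$lol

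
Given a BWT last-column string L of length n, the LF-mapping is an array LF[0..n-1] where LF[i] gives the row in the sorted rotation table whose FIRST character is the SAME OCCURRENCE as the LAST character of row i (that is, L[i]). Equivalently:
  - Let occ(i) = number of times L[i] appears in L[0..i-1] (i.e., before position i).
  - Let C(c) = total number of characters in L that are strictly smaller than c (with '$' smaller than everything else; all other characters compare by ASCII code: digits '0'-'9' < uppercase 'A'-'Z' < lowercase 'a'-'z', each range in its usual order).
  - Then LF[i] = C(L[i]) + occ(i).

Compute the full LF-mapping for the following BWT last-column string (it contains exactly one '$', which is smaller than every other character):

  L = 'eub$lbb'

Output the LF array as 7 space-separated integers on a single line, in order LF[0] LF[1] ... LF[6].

Char counts: '$':1, 'b':3, 'e':1, 'l':1, 'u':1
C (first-col start): C('$')=0, C('b')=1, C('e')=4, C('l')=5, C('u')=6
L[0]='e': occ=0, LF[0]=C('e')+0=4+0=4
L[1]='u': occ=0, LF[1]=C('u')+0=6+0=6
L[2]='b': occ=0, LF[2]=C('b')+0=1+0=1
L[3]='$': occ=0, LF[3]=C('$')+0=0+0=0
L[4]='l': occ=0, LF[4]=C('l')+0=5+0=5
L[5]='b': occ=1, LF[5]=C('b')+1=1+1=2
L[6]='b': occ=2, LF[6]=C('b')+2=1+2=3

Answer: 4 6 1 0 5 2 3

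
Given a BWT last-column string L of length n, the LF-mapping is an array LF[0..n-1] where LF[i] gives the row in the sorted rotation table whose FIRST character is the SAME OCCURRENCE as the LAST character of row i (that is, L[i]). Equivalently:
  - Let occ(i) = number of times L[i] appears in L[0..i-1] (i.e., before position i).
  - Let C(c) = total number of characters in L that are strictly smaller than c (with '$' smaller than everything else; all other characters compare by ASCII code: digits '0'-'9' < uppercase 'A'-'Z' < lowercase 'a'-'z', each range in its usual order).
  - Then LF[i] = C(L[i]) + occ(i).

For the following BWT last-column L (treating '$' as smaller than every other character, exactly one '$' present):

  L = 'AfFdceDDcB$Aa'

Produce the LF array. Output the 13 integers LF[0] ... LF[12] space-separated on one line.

Char counts: '$':1, 'A':2, 'B':1, 'D':2, 'F':1, 'a':1, 'c':2, 'd':1, 'e':1, 'f':1
C (first-col start): C('$')=0, C('A')=1, C('B')=3, C('D')=4, C('F')=6, C('a')=7, C('c')=8, C('d')=10, C('e')=11, C('f')=12
L[0]='A': occ=0, LF[0]=C('A')+0=1+0=1
L[1]='f': occ=0, LF[1]=C('f')+0=12+0=12
L[2]='F': occ=0, LF[2]=C('F')+0=6+0=6
L[3]='d': occ=0, LF[3]=C('d')+0=10+0=10
L[4]='c': occ=0, LF[4]=C('c')+0=8+0=8
L[5]='e': occ=0, LF[5]=C('e')+0=11+0=11
L[6]='D': occ=0, LF[6]=C('D')+0=4+0=4
L[7]='D': occ=1, LF[7]=C('D')+1=4+1=5
L[8]='c': occ=1, LF[8]=C('c')+1=8+1=9
L[9]='B': occ=0, LF[9]=C('B')+0=3+0=3
L[10]='$': occ=0, LF[10]=C('$')+0=0+0=0
L[11]='A': occ=1, LF[11]=C('A')+1=1+1=2
L[12]='a': occ=0, LF[12]=C('a')+0=7+0=7

Answer: 1 12 6 10 8 11 4 5 9 3 0 2 7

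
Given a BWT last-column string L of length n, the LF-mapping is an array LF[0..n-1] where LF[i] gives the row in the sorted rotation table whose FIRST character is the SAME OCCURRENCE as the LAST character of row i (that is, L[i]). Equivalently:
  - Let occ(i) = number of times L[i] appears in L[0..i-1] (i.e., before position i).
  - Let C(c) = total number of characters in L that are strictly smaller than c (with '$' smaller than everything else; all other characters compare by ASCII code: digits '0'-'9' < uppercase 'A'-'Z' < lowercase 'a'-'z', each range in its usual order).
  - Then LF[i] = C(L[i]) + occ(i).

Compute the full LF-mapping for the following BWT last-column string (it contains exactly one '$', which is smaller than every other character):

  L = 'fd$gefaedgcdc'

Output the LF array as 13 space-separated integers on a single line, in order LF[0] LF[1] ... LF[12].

Char counts: '$':1, 'a':1, 'c':2, 'd':3, 'e':2, 'f':2, 'g':2
C (first-col start): C('$')=0, C('a')=1, C('c')=2, C('d')=4, C('e')=7, C('f')=9, C('g')=11
L[0]='f': occ=0, LF[0]=C('f')+0=9+0=9
L[1]='d': occ=0, LF[1]=C('d')+0=4+0=4
L[2]='$': occ=0, LF[2]=C('$')+0=0+0=0
L[3]='g': occ=0, LF[3]=C('g')+0=11+0=11
L[4]='e': occ=0, LF[4]=C('e')+0=7+0=7
L[5]='f': occ=1, LF[5]=C('f')+1=9+1=10
L[6]='a': occ=0, LF[6]=C('a')+0=1+0=1
L[7]='e': occ=1, LF[7]=C('e')+1=7+1=8
L[8]='d': occ=1, LF[8]=C('d')+1=4+1=5
L[9]='g': occ=1, LF[9]=C('g')+1=11+1=12
L[10]='c': occ=0, LF[10]=C('c')+0=2+0=2
L[11]='d': occ=2, LF[11]=C('d')+2=4+2=6
L[12]='c': occ=1, LF[12]=C('c')+1=2+1=3

Answer: 9 4 0 11 7 10 1 8 5 12 2 6 3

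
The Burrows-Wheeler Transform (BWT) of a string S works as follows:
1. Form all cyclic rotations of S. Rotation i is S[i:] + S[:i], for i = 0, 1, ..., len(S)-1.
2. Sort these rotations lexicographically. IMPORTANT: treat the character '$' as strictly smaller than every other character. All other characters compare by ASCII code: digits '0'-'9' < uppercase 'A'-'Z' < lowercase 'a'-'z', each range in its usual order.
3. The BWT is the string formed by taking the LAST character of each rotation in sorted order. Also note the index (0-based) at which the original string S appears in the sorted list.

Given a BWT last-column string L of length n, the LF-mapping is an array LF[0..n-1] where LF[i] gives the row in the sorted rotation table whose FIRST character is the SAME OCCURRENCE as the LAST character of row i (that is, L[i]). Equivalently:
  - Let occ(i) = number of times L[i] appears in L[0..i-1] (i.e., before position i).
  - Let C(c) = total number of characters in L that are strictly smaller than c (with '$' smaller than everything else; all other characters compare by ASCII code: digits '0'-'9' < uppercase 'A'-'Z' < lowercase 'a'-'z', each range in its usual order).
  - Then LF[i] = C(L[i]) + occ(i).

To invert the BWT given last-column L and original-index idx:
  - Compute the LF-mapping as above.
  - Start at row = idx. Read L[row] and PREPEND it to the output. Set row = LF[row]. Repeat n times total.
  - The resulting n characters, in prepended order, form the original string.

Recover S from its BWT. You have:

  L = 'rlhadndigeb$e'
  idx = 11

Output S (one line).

Answer: neighbladder$

Derivation:
LF mapping: 12 10 8 1 3 11 4 9 7 5 2 0 6
Walk LF starting at row 11, prepending L[row]:
  step 1: row=11, L[11]='$', prepend. Next row=LF[11]=0
  step 2: row=0, L[0]='r', prepend. Next row=LF[0]=12
  step 3: row=12, L[12]='e', prepend. Next row=LF[12]=6
  step 4: row=6, L[6]='d', prepend. Next row=LF[6]=4
  step 5: row=4, L[4]='d', prepend. Next row=LF[4]=3
  step 6: row=3, L[3]='a', prepend. Next row=LF[3]=1
  step 7: row=1, L[1]='l', prepend. Next row=LF[1]=10
  step 8: row=10, L[10]='b', prepend. Next row=LF[10]=2
  step 9: row=2, L[2]='h', prepend. Next row=LF[2]=8
  step 10: row=8, L[8]='g', prepend. Next row=LF[8]=7
  step 11: row=7, L[7]='i', prepend. Next row=LF[7]=9
  step 12: row=9, L[9]='e', prepend. Next row=LF[9]=5
  step 13: row=5, L[5]='n', prepend. Next row=LF[5]=11
Reversed output: neighbladder$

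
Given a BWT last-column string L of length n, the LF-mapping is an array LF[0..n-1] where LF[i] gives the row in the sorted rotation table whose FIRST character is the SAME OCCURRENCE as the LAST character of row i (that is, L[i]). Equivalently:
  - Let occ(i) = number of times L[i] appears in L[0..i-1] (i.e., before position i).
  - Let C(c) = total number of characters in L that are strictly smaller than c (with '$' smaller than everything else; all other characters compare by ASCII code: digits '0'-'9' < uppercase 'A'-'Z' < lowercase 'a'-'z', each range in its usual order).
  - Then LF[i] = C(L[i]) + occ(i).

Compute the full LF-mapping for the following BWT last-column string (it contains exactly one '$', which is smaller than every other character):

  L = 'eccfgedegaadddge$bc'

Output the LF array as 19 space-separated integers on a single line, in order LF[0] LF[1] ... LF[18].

Answer: 11 4 5 15 16 12 7 13 17 1 2 8 9 10 18 14 0 3 6

Derivation:
Char counts: '$':1, 'a':2, 'b':1, 'c':3, 'd':4, 'e':4, 'f':1, 'g':3
C (first-col start): C('$')=0, C('a')=1, C('b')=3, C('c')=4, C('d')=7, C('e')=11, C('f')=15, C('g')=16
L[0]='e': occ=0, LF[0]=C('e')+0=11+0=11
L[1]='c': occ=0, LF[1]=C('c')+0=4+0=4
L[2]='c': occ=1, LF[2]=C('c')+1=4+1=5
L[3]='f': occ=0, LF[3]=C('f')+0=15+0=15
L[4]='g': occ=0, LF[4]=C('g')+0=16+0=16
L[5]='e': occ=1, LF[5]=C('e')+1=11+1=12
L[6]='d': occ=0, LF[6]=C('d')+0=7+0=7
L[7]='e': occ=2, LF[7]=C('e')+2=11+2=13
L[8]='g': occ=1, LF[8]=C('g')+1=16+1=17
L[9]='a': occ=0, LF[9]=C('a')+0=1+0=1
L[10]='a': occ=1, LF[10]=C('a')+1=1+1=2
L[11]='d': occ=1, LF[11]=C('d')+1=7+1=8
L[12]='d': occ=2, LF[12]=C('d')+2=7+2=9
L[13]='d': occ=3, LF[13]=C('d')+3=7+3=10
L[14]='g': occ=2, LF[14]=C('g')+2=16+2=18
L[15]='e': occ=3, LF[15]=C('e')+3=11+3=14
L[16]='$': occ=0, LF[16]=C('$')+0=0+0=0
L[17]='b': occ=0, LF[17]=C('b')+0=3+0=3
L[18]='c': occ=2, LF[18]=C('c')+2=4+2=6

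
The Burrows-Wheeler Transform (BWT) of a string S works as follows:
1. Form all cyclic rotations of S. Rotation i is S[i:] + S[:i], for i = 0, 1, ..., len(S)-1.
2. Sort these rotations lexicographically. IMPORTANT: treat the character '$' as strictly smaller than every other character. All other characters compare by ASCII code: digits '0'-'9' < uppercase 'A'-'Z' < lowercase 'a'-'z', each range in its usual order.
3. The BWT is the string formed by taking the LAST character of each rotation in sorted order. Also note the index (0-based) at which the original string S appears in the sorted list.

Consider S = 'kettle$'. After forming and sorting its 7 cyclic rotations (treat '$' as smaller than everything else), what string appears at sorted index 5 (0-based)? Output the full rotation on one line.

Answer: tle$ket

Derivation:
All 7 rotations (rotation i = S[i:]+S[:i]):
  rot[0] = kettle$
  rot[1] = ettle$k
  rot[2] = ttle$ke
  rot[3] = tle$ket
  rot[4] = le$kett
  rot[5] = e$kettl
  rot[6] = $kettle
Sorted (with $ < everything):
  sorted[0] = $kettle
  sorted[1] = e$kettl
  sorted[2] = ettle$k
  sorted[3] = kettle$
  sorted[4] = le$kett
  sorted[5] = tle$ket
  sorted[6] = ttle$ke
sorted[5] = tle$ket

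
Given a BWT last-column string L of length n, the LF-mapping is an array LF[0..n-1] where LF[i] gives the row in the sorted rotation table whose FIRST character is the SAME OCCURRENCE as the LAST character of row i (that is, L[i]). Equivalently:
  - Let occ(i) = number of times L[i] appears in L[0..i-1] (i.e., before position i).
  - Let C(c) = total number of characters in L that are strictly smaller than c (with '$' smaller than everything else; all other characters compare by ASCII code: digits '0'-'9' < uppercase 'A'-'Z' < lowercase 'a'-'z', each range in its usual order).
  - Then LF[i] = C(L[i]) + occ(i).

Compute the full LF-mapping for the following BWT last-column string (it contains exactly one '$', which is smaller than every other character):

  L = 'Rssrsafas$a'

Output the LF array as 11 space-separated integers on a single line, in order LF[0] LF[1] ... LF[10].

Char counts: '$':1, 'R':1, 'a':3, 'f':1, 'r':1, 's':4
C (first-col start): C('$')=0, C('R')=1, C('a')=2, C('f')=5, C('r')=6, C('s')=7
L[0]='R': occ=0, LF[0]=C('R')+0=1+0=1
L[1]='s': occ=0, LF[1]=C('s')+0=7+0=7
L[2]='s': occ=1, LF[2]=C('s')+1=7+1=8
L[3]='r': occ=0, LF[3]=C('r')+0=6+0=6
L[4]='s': occ=2, LF[4]=C('s')+2=7+2=9
L[5]='a': occ=0, LF[5]=C('a')+0=2+0=2
L[6]='f': occ=0, LF[6]=C('f')+0=5+0=5
L[7]='a': occ=1, LF[7]=C('a')+1=2+1=3
L[8]='s': occ=3, LF[8]=C('s')+3=7+3=10
L[9]='$': occ=0, LF[9]=C('$')+0=0+0=0
L[10]='a': occ=2, LF[10]=C('a')+2=2+2=4

Answer: 1 7 8 6 9 2 5 3 10 0 4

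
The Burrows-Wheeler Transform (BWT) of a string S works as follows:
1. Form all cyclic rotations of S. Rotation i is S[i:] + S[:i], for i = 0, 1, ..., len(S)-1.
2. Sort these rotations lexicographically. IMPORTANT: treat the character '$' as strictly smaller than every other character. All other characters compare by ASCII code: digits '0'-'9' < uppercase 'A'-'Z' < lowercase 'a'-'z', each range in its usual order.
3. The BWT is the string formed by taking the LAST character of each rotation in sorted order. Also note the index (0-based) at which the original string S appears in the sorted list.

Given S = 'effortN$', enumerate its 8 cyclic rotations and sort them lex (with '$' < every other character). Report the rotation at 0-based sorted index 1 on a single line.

All 8 rotations (rotation i = S[i:]+S[:i]):
  rot[0] = effortN$
  rot[1] = ffortN$e
  rot[2] = fortN$ef
  rot[3] = ortN$eff
  rot[4] = rtN$effo
  rot[5] = tN$effor
  rot[6] = N$effort
  rot[7] = $effortN
Sorted (with $ < everything):
  sorted[0] = $effortN
  sorted[1] = N$effort
  sorted[2] = effortN$
  sorted[3] = ffortN$e
  sorted[4] = fortN$ef
  sorted[5] = ortN$eff
  sorted[6] = rtN$effo
  sorted[7] = tN$effor
sorted[1] = N$effort

Answer: N$effort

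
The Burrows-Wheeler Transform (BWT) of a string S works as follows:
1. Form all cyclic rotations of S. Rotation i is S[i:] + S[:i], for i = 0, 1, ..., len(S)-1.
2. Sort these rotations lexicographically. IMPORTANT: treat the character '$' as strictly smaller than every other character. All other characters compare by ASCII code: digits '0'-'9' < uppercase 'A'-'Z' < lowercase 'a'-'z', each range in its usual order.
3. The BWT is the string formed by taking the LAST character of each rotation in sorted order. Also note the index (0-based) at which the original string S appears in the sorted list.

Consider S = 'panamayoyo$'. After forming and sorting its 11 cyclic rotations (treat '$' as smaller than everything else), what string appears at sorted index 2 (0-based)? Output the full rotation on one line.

Answer: anamayoyo$p

Derivation:
All 11 rotations (rotation i = S[i:]+S[:i]):
  rot[0] = panamayoyo$
  rot[1] = anamayoyo$p
  rot[2] = namayoyo$pa
  rot[3] = amayoyo$pan
  rot[4] = mayoyo$pana
  rot[5] = ayoyo$panam
  rot[6] = yoyo$panama
  rot[7] = oyo$panamay
  rot[8] = yo$panamayo
  rot[9] = o$panamayoy
  rot[10] = $panamayoyo
Sorted (with $ < everything):
  sorted[0] = $panamayoyo
  sorted[1] = amayoyo$pan
  sorted[2] = anamayoyo$p
  sorted[3] = ayoyo$panam
  sorted[4] = mayoyo$pana
  sorted[5] = namayoyo$pa
  sorted[6] = o$panamayoy
  sorted[7] = oyo$panamay
  sorted[8] = panamayoyo$
  sorted[9] = yo$panamayo
  sorted[10] = yoyo$panama
sorted[2] = anamayoyo$p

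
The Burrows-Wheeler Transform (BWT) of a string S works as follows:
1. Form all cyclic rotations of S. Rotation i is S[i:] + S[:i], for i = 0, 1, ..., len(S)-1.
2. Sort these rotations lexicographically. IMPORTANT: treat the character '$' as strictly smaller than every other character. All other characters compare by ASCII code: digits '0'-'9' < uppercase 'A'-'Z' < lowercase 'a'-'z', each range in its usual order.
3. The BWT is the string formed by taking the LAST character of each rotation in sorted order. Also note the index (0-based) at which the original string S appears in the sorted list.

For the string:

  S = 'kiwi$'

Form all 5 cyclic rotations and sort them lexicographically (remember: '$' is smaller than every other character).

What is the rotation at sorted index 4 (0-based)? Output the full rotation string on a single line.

Answer: wi$ki

Derivation:
All 5 rotations (rotation i = S[i:]+S[:i]):
  rot[0] = kiwi$
  rot[1] = iwi$k
  rot[2] = wi$ki
  rot[3] = i$kiw
  rot[4] = $kiwi
Sorted (with $ < everything):
  sorted[0] = $kiwi
  sorted[1] = i$kiw
  sorted[2] = iwi$k
  sorted[3] = kiwi$
  sorted[4] = wi$ki
sorted[4] = wi$ki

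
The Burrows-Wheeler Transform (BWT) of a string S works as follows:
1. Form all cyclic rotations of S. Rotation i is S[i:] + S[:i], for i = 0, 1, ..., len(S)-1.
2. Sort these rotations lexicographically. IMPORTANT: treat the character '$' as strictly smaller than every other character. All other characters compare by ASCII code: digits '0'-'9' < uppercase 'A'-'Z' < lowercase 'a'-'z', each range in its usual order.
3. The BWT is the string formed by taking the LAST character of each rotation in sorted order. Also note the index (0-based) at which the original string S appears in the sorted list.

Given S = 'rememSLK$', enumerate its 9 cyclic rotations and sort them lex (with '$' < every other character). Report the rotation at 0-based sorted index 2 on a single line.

Answer: LK$rememS

Derivation:
All 9 rotations (rotation i = S[i:]+S[:i]):
  rot[0] = rememSLK$
  rot[1] = ememSLK$r
  rot[2] = memSLK$re
  rot[3] = emSLK$rem
  rot[4] = mSLK$reme
  rot[5] = SLK$remem
  rot[6] = LK$rememS
  rot[7] = K$rememSL
  rot[8] = $rememSLK
Sorted (with $ < everything):
  sorted[0] = $rememSLK
  sorted[1] = K$rememSL
  sorted[2] = LK$rememS
  sorted[3] = SLK$remem
  sorted[4] = emSLK$rem
  sorted[5] = ememSLK$r
  sorted[6] = mSLK$reme
  sorted[7] = memSLK$re
  sorted[8] = rememSLK$
sorted[2] = LK$rememS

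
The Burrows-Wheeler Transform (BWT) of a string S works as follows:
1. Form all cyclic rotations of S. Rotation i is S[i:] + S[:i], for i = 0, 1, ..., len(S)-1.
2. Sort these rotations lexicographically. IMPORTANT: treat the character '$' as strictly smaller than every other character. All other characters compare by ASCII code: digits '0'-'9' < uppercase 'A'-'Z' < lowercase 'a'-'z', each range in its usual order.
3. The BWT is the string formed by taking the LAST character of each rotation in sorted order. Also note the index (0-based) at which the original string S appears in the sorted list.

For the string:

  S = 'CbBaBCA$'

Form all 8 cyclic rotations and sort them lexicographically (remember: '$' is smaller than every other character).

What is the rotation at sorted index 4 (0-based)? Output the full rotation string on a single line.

Answer: CA$CbBaB

Derivation:
All 8 rotations (rotation i = S[i:]+S[:i]):
  rot[0] = CbBaBCA$
  rot[1] = bBaBCA$C
  rot[2] = BaBCA$Cb
  rot[3] = aBCA$CbB
  rot[4] = BCA$CbBa
  rot[5] = CA$CbBaB
  rot[6] = A$CbBaBC
  rot[7] = $CbBaBCA
Sorted (with $ < everything):
  sorted[0] = $CbBaBCA
  sorted[1] = A$CbBaBC
  sorted[2] = BCA$CbBa
  sorted[3] = BaBCA$Cb
  sorted[4] = CA$CbBaB
  sorted[5] = CbBaBCA$
  sorted[6] = aBCA$CbB
  sorted[7] = bBaBCA$C
sorted[4] = CA$CbBaB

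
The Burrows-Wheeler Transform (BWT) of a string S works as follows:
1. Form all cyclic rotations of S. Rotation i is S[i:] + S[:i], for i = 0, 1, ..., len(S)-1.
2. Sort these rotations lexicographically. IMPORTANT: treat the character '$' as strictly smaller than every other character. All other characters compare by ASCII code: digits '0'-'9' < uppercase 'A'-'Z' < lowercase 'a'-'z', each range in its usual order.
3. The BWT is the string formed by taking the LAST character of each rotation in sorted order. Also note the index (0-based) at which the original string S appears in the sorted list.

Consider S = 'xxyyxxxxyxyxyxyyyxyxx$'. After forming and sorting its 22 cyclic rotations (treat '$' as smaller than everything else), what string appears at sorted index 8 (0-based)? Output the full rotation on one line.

All 22 rotations (rotation i = S[i:]+S[:i]):
  rot[0] = xxyyxxxxyxyxyxyyyxyxx$
  rot[1] = xyyxxxxyxyxyxyyyxyxx$x
  rot[2] = yyxxxxyxyxyxyyyxyxx$xx
  rot[3] = yxxxxyxyxyxyyyxyxx$xxy
  rot[4] = xxxxyxyxyxyyyxyxx$xxyy
  rot[5] = xxxyxyxyxyyyxyxx$xxyyx
  rot[6] = xxyxyxyxyyyxyxx$xxyyxx
  rot[7] = xyxyxyxyyyxyxx$xxyyxxx
  rot[8] = yxyxyxyyyxyxx$xxyyxxxx
  rot[9] = xyxyxyyyxyxx$xxyyxxxxy
  rot[10] = yxyxyyyxyxx$xxyyxxxxyx
  rot[11] = xyxyyyxyxx$xxyyxxxxyxy
  rot[12] = yxyyyxyxx$xxyyxxxxyxyx
  rot[13] = xyyyxyxx$xxyyxxxxyxyxy
  rot[14] = yyyxyxx$xxyyxxxxyxyxyx
  rot[15] = yyxyxx$xxyyxxxxyxyxyxy
  rot[16] = yxyxx$xxyyxxxxyxyxyxyy
  rot[17] = xyxx$xxyyxxxxyxyxyxyyy
  rot[18] = yxx$xxyyxxxxyxyxyxyyyx
  rot[19] = xx$xxyyxxxxyxyxyxyyyxy
  rot[20] = x$xxyyxxxxyxyxyxyyyxyx
  rot[21] = $xxyyxxxxyxyxyxyyyxyxx
Sorted (with $ < everything):
  sorted[0] = $xxyyxxxxyxyxyxyyyxyxx
  sorted[1] = x$xxyyxxxxyxyxyxyyyxyx
  sorted[2] = xx$xxyyxxxxyxyxyxyyyxy
  sorted[3] = xxxxyxyxyxyyyxyxx$xxyy
  sorted[4] = xxxyxyxyxyyyxyxx$xxyyx
  sorted[5] = xxyxyxyxyyyxyxx$xxyyxx
  sorted[6] = xxyyxxxxyxyxyxyyyxyxx$
  sorted[7] = xyxx$xxyyxxxxyxyxyxyyy
  sorted[8] = xyxyxyxyyyxyxx$xxyyxxx
  sorted[9] = xyxyxyyyxyxx$xxyyxxxxy
  sorted[10] = xyxyyyxyxx$xxyyxxxxyxy
  sorted[11] = xyyxxxxyxyxyxyyyxyxx$x
  sorted[12] = xyyyxyxx$xxyyxxxxyxyxy
  sorted[13] = yxx$xxyyxxxxyxyxyxyyyx
  sorted[14] = yxxxxyxyxyxyyyxyxx$xxy
  sorted[15] = yxyxx$xxyyxxxxyxyxyxyy
  sorted[16] = yxyxyxyyyxyxx$xxyyxxxx
  sorted[17] = yxyxyyyxyxx$xxyyxxxxyx
  sorted[18] = yxyyyxyxx$xxyyxxxxyxyx
  sorted[19] = yyxxxxyxyxyxyyyxyxx$xx
  sorted[20] = yyxyxx$xxyyxxxxyxyxyxy
  sorted[21] = yyyxyxx$xxyyxxxxyxyxyx
sorted[8] = xyxyxyxyyyxyxx$xxyyxxx

Answer: xyxyxyxyyyxyxx$xxyyxxx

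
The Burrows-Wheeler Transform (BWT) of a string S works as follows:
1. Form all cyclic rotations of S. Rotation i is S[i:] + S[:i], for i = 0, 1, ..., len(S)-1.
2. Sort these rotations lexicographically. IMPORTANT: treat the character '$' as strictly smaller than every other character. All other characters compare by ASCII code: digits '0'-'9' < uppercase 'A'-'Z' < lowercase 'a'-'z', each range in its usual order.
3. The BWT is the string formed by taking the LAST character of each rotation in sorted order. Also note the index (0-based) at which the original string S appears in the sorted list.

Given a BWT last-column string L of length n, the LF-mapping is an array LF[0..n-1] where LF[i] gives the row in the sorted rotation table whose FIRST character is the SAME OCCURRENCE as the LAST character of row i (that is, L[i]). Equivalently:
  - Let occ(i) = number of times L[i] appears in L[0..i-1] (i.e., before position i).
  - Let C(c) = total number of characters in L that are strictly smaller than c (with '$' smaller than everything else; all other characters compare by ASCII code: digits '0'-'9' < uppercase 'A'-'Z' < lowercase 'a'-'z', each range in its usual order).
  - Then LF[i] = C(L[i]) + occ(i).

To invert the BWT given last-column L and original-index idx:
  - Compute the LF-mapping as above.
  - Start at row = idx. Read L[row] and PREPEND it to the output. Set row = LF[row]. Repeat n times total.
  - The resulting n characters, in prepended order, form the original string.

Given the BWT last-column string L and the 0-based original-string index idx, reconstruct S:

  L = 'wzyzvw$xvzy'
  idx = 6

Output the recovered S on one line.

LF mapping: 3 8 6 9 1 4 0 5 2 10 7
Walk LF starting at row 6, prepending L[row]:
  step 1: row=6, L[6]='$', prepend. Next row=LF[6]=0
  step 2: row=0, L[0]='w', prepend. Next row=LF[0]=3
  step 3: row=3, L[3]='z', prepend. Next row=LF[3]=9
  step 4: row=9, L[9]='z', prepend. Next row=LF[9]=10
  step 5: row=10, L[10]='y', prepend. Next row=LF[10]=7
  step 6: row=7, L[7]='x', prepend. Next row=LF[7]=5
  step 7: row=5, L[5]='w', prepend. Next row=LF[5]=4
  step 8: row=4, L[4]='v', prepend. Next row=LF[4]=1
  step 9: row=1, L[1]='z', prepend. Next row=LF[1]=8
  step 10: row=8, L[8]='v', prepend. Next row=LF[8]=2
  step 11: row=2, L[2]='y', prepend. Next row=LF[2]=6
Reversed output: yvzvwxyzzw$

Answer: yvzvwxyzzw$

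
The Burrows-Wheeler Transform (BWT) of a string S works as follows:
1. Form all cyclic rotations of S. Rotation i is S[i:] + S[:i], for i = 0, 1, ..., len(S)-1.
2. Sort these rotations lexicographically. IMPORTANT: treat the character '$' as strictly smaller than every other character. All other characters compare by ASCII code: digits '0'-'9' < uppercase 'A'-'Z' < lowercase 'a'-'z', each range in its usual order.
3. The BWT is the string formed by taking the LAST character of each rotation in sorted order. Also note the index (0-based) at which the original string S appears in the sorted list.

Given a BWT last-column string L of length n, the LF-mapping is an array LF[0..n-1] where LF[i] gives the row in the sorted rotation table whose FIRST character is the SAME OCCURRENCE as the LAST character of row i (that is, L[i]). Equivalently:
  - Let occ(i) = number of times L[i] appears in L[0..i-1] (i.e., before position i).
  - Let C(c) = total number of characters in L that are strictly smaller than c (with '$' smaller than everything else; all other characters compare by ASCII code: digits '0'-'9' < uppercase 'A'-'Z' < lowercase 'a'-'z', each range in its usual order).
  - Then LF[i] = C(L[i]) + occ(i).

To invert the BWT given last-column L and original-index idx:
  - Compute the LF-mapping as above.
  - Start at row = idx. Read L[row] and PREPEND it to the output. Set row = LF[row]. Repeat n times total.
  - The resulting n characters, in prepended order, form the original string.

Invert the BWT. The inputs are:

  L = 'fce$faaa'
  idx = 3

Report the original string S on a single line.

Answer: afcaeaf$

Derivation:
LF mapping: 6 4 5 0 7 1 2 3
Walk LF starting at row 3, prepending L[row]:
  step 1: row=3, L[3]='$', prepend. Next row=LF[3]=0
  step 2: row=0, L[0]='f', prepend. Next row=LF[0]=6
  step 3: row=6, L[6]='a', prepend. Next row=LF[6]=2
  step 4: row=2, L[2]='e', prepend. Next row=LF[2]=5
  step 5: row=5, L[5]='a', prepend. Next row=LF[5]=1
  step 6: row=1, L[1]='c', prepend. Next row=LF[1]=4
  step 7: row=4, L[4]='f', prepend. Next row=LF[4]=7
  step 8: row=7, L[7]='a', prepend. Next row=LF[7]=3
Reversed output: afcaeaf$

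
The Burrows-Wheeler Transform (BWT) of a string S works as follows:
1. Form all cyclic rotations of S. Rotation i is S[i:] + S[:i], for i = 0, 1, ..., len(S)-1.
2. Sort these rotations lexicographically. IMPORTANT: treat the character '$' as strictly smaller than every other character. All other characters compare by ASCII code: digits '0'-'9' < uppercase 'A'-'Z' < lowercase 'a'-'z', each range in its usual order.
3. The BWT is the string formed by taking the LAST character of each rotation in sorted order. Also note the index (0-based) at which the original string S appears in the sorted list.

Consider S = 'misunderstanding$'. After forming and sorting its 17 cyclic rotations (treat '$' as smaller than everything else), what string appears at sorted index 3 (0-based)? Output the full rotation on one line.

All 17 rotations (rotation i = S[i:]+S[:i]):
  rot[0] = misunderstanding$
  rot[1] = isunderstanding$m
  rot[2] = sunderstanding$mi
  rot[3] = understanding$mis
  rot[4] = nderstanding$misu
  rot[5] = derstanding$misun
  rot[6] = erstanding$misund
  rot[7] = rstanding$misunde
  rot[8] = standing$misunder
  rot[9] = tanding$misunders
  rot[10] = anding$misunderst
  rot[11] = nding$misundersta
  rot[12] = ding$misunderstan
  rot[13] = ing$misunderstand
  rot[14] = ng$misunderstandi
  rot[15] = g$misunderstandin
  rot[16] = $misunderstanding
Sorted (with $ < everything):
  sorted[0] = $misunderstanding
  sorted[1] = anding$misunderst
  sorted[2] = derstanding$misun
  sorted[3] = ding$misunderstan
  sorted[4] = erstanding$misund
  sorted[5] = g$misunderstandin
  sorted[6] = ing$misunderstand
  sorted[7] = isunderstanding$m
  sorted[8] = misunderstanding$
  sorted[9] = nderstanding$misu
  sorted[10] = nding$misundersta
  sorted[11] = ng$misunderstandi
  sorted[12] = rstanding$misunde
  sorted[13] = standing$misunder
  sorted[14] = sunderstanding$mi
  sorted[15] = tanding$misunders
  sorted[16] = understanding$mis
sorted[3] = ding$misunderstan

Answer: ding$misunderstan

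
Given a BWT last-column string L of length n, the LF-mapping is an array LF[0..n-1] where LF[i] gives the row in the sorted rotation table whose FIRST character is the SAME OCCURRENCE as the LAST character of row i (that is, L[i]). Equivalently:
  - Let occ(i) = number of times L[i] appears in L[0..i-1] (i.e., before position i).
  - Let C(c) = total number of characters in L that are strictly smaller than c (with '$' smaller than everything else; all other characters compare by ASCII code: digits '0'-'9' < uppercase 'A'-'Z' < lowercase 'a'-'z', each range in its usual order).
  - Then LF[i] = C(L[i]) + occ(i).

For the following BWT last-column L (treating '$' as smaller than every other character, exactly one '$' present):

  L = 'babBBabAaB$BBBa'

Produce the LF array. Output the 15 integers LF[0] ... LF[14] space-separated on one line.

Char counts: '$':1, 'A':1, 'B':6, 'a':4, 'b':3
C (first-col start): C('$')=0, C('A')=1, C('B')=2, C('a')=8, C('b')=12
L[0]='b': occ=0, LF[0]=C('b')+0=12+0=12
L[1]='a': occ=0, LF[1]=C('a')+0=8+0=8
L[2]='b': occ=1, LF[2]=C('b')+1=12+1=13
L[3]='B': occ=0, LF[3]=C('B')+0=2+0=2
L[4]='B': occ=1, LF[4]=C('B')+1=2+1=3
L[5]='a': occ=1, LF[5]=C('a')+1=8+1=9
L[6]='b': occ=2, LF[6]=C('b')+2=12+2=14
L[7]='A': occ=0, LF[7]=C('A')+0=1+0=1
L[8]='a': occ=2, LF[8]=C('a')+2=8+2=10
L[9]='B': occ=2, LF[9]=C('B')+2=2+2=4
L[10]='$': occ=0, LF[10]=C('$')+0=0+0=0
L[11]='B': occ=3, LF[11]=C('B')+3=2+3=5
L[12]='B': occ=4, LF[12]=C('B')+4=2+4=6
L[13]='B': occ=5, LF[13]=C('B')+5=2+5=7
L[14]='a': occ=3, LF[14]=C('a')+3=8+3=11

Answer: 12 8 13 2 3 9 14 1 10 4 0 5 6 7 11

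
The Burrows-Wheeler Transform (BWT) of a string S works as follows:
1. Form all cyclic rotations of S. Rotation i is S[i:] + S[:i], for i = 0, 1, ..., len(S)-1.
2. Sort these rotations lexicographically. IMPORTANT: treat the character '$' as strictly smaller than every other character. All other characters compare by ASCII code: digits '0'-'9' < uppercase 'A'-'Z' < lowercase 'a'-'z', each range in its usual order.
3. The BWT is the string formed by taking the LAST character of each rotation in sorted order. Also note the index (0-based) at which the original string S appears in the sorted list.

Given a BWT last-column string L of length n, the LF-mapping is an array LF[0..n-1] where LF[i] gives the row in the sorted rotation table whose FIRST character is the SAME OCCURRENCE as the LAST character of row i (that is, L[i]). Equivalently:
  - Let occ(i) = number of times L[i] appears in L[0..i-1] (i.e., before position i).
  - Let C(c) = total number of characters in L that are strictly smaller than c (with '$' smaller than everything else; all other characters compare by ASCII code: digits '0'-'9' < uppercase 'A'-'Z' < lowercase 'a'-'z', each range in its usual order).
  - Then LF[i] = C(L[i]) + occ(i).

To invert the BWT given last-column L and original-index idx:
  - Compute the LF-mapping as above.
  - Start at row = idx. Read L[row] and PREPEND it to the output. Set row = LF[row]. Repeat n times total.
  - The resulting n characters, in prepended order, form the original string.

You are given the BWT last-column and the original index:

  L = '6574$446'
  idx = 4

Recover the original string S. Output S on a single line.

Answer: 5446746$

Derivation:
LF mapping: 5 4 7 1 0 2 3 6
Walk LF starting at row 4, prepending L[row]:
  step 1: row=4, L[4]='$', prepend. Next row=LF[4]=0
  step 2: row=0, L[0]='6', prepend. Next row=LF[0]=5
  step 3: row=5, L[5]='4', prepend. Next row=LF[5]=2
  step 4: row=2, L[2]='7', prepend. Next row=LF[2]=7
  step 5: row=7, L[7]='6', prepend. Next row=LF[7]=6
  step 6: row=6, L[6]='4', prepend. Next row=LF[6]=3
  step 7: row=3, L[3]='4', prepend. Next row=LF[3]=1
  step 8: row=1, L[1]='5', prepend. Next row=LF[1]=4
Reversed output: 5446746$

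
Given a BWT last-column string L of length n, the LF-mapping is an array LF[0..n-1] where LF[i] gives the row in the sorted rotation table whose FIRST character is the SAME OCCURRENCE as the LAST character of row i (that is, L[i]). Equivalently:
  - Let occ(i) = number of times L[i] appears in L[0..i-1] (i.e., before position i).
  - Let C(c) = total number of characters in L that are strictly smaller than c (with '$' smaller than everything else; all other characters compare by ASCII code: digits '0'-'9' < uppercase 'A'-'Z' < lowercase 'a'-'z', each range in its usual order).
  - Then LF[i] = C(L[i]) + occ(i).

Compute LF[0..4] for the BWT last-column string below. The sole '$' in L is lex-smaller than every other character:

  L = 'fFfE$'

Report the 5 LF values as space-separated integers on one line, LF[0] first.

Answer: 3 2 4 1 0

Derivation:
Char counts: '$':1, 'E':1, 'F':1, 'f':2
C (first-col start): C('$')=0, C('E')=1, C('F')=2, C('f')=3
L[0]='f': occ=0, LF[0]=C('f')+0=3+0=3
L[1]='F': occ=0, LF[1]=C('F')+0=2+0=2
L[2]='f': occ=1, LF[2]=C('f')+1=3+1=4
L[3]='E': occ=0, LF[3]=C('E')+0=1+0=1
L[4]='$': occ=0, LF[4]=C('$')+0=0+0=0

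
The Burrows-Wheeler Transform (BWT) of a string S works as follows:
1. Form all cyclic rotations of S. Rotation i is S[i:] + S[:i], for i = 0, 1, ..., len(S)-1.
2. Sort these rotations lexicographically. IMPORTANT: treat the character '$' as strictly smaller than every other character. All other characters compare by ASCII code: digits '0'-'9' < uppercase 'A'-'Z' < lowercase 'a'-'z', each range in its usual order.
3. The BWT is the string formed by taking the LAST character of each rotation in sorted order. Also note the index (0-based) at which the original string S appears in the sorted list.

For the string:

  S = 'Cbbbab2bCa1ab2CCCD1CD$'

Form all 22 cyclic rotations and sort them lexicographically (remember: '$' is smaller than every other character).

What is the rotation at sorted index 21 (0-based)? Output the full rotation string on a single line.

All 22 rotations (rotation i = S[i:]+S[:i]):
  rot[0] = Cbbbab2bCa1ab2CCCD1CD$
  rot[1] = bbbab2bCa1ab2CCCD1CD$C
  rot[2] = bbab2bCa1ab2CCCD1CD$Cb
  rot[3] = bab2bCa1ab2CCCD1CD$Cbb
  rot[4] = ab2bCa1ab2CCCD1CD$Cbbb
  rot[5] = b2bCa1ab2CCCD1CD$Cbbba
  rot[6] = 2bCa1ab2CCCD1CD$Cbbbab
  rot[7] = bCa1ab2CCCD1CD$Cbbbab2
  rot[8] = Ca1ab2CCCD1CD$Cbbbab2b
  rot[9] = a1ab2CCCD1CD$Cbbbab2bC
  rot[10] = 1ab2CCCD1CD$Cbbbab2bCa
  rot[11] = ab2CCCD1CD$Cbbbab2bCa1
  rot[12] = b2CCCD1CD$Cbbbab2bCa1a
  rot[13] = 2CCCD1CD$Cbbbab2bCa1ab
  rot[14] = CCCD1CD$Cbbbab2bCa1ab2
  rot[15] = CCD1CD$Cbbbab2bCa1ab2C
  rot[16] = CD1CD$Cbbbab2bCa1ab2CC
  rot[17] = D1CD$Cbbbab2bCa1ab2CCC
  rot[18] = 1CD$Cbbbab2bCa1ab2CCCD
  rot[19] = CD$Cbbbab2bCa1ab2CCCD1
  rot[20] = D$Cbbbab2bCa1ab2CCCD1C
  rot[21] = $Cbbbab2bCa1ab2CCCD1CD
Sorted (with $ < everything):
  sorted[0] = $Cbbbab2bCa1ab2CCCD1CD
  sorted[1] = 1CD$Cbbbab2bCa1ab2CCCD
  sorted[2] = 1ab2CCCD1CD$Cbbbab2bCa
  sorted[3] = 2CCCD1CD$Cbbbab2bCa1ab
  sorted[4] = 2bCa1ab2CCCD1CD$Cbbbab
  sorted[5] = CCCD1CD$Cbbbab2bCa1ab2
  sorted[6] = CCD1CD$Cbbbab2bCa1ab2C
  sorted[7] = CD$Cbbbab2bCa1ab2CCCD1
  sorted[8] = CD1CD$Cbbbab2bCa1ab2CC
  sorted[9] = Ca1ab2CCCD1CD$Cbbbab2b
  sorted[10] = Cbbbab2bCa1ab2CCCD1CD$
  sorted[11] = D$Cbbbab2bCa1ab2CCCD1C
  sorted[12] = D1CD$Cbbbab2bCa1ab2CCC
  sorted[13] = a1ab2CCCD1CD$Cbbbab2bC
  sorted[14] = ab2CCCD1CD$Cbbbab2bCa1
  sorted[15] = ab2bCa1ab2CCCD1CD$Cbbb
  sorted[16] = b2CCCD1CD$Cbbbab2bCa1a
  sorted[17] = b2bCa1ab2CCCD1CD$Cbbba
  sorted[18] = bCa1ab2CCCD1CD$Cbbbab2
  sorted[19] = bab2bCa1ab2CCCD1CD$Cbb
  sorted[20] = bbab2bCa1ab2CCCD1CD$Cb
  sorted[21] = bbbab2bCa1ab2CCCD1CD$C
sorted[21] = bbbab2bCa1ab2CCCD1CD$C

Answer: bbbab2bCa1ab2CCCD1CD$C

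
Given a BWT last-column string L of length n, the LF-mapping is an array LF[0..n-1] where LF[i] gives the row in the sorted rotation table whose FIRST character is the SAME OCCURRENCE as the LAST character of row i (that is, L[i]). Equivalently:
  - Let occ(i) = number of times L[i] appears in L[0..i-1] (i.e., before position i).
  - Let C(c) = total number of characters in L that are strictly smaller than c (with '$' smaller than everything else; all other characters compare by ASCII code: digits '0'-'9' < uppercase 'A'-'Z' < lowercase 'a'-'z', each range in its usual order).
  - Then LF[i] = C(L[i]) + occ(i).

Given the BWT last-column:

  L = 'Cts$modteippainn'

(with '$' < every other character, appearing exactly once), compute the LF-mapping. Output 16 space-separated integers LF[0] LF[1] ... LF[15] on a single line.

Char counts: '$':1, 'C':1, 'a':1, 'd':1, 'e':1, 'i':2, 'm':1, 'n':2, 'o':1, 'p':2, 's':1, 't':2
C (first-col start): C('$')=0, C('C')=1, C('a')=2, C('d')=3, C('e')=4, C('i')=5, C('m')=7, C('n')=8, C('o')=10, C('p')=11, C('s')=13, C('t')=14
L[0]='C': occ=0, LF[0]=C('C')+0=1+0=1
L[1]='t': occ=0, LF[1]=C('t')+0=14+0=14
L[2]='s': occ=0, LF[2]=C('s')+0=13+0=13
L[3]='$': occ=0, LF[3]=C('$')+0=0+0=0
L[4]='m': occ=0, LF[4]=C('m')+0=7+0=7
L[5]='o': occ=0, LF[5]=C('o')+0=10+0=10
L[6]='d': occ=0, LF[6]=C('d')+0=3+0=3
L[7]='t': occ=1, LF[7]=C('t')+1=14+1=15
L[8]='e': occ=0, LF[8]=C('e')+0=4+0=4
L[9]='i': occ=0, LF[9]=C('i')+0=5+0=5
L[10]='p': occ=0, LF[10]=C('p')+0=11+0=11
L[11]='p': occ=1, LF[11]=C('p')+1=11+1=12
L[12]='a': occ=0, LF[12]=C('a')+0=2+0=2
L[13]='i': occ=1, LF[13]=C('i')+1=5+1=6
L[14]='n': occ=0, LF[14]=C('n')+0=8+0=8
L[15]='n': occ=1, LF[15]=C('n')+1=8+1=9

Answer: 1 14 13 0 7 10 3 15 4 5 11 12 2 6 8 9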